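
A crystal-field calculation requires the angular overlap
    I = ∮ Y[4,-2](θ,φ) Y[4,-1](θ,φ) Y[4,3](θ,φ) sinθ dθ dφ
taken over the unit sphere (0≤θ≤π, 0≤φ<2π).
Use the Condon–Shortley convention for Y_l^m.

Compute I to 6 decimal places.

-0.063661

Checks pass: Σm=0; 12 even; l₃=4∈[0,8].
(2·4+1)(2·4+1)(2·4+1) = 729
Δ: 4! 4! 4! / 13! → 1/450450
sum: t=0:+1/13824 t=1:−1/216 t=2:+1/64 t=3:−1/216 t=4:+1/13824 = 5/768
3j²(4 4 4; 0 0 0) = Δ·Π!·Σ² = 18/1001  (sign +1)
sum: t=2:+1/576 t=3:−1/864 = 1/1728
3j²(4 4 4; -2 -1 3) = Δ·Π!·Σ² = 5/1287  (sign -1)
combine: 4πI² = 729·18/1001·5/1287 = 7290/143143
take √, sign -1: I = -0.06366105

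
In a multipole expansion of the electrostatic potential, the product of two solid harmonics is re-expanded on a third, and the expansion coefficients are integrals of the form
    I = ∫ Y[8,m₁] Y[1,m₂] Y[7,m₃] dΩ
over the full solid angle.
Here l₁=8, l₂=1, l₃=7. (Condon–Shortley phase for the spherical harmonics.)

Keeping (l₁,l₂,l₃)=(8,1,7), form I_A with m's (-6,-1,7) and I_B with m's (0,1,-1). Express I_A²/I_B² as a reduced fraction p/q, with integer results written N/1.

1/28

Same 8,1,7: normalisation and zero-m 3j drop out of the ratio.
A: Δ: 2! 14! 0! / 17! → 1/2040; sum: t=0:+1/174356582400 = 1/174356582400; 3j²(8 1 7; -6 -1 7) = Δ·Π!·Σ² = 1/2040  (sign +1)
B: Δ: 2! 14! 0! / 17! → 1/2040; sum: t=2:+1/58060800 = 1/58060800; 3j²(8 1 7; 0 1 -1) = Δ·Π!·Σ² = 7/510  (sign +1)
I_A²/I_B² = (1/2040)/(7/510) = 1/28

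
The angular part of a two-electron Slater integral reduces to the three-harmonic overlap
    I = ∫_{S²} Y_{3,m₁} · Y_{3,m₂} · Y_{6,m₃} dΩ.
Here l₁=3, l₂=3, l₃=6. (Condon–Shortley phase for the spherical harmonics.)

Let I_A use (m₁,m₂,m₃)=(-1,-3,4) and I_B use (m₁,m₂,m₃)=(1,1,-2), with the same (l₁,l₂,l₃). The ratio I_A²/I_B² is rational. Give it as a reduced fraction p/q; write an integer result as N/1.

Same 3,3,6: normalisation and zero-m 3j drop out of the ratio.
A: Δ: 0! 6! 6! / 13! → 1/12012; sum: t=0:+1/34560 = 1/34560; 3j²(3 3 6; -1 -3 4) = Δ·Π!·Σ² = 5/286  (sign +1)
B: Δ: 0! 6! 6! / 13! → 1/12012; sum: t=0:+1/2304 = 1/2304; 3j²(3 3 6; 1 1 -2) = Δ·Π!·Σ² = 5/143  (sign +1)
I_A²/I_B² = (5/286)/(5/143) = 1/2

1/2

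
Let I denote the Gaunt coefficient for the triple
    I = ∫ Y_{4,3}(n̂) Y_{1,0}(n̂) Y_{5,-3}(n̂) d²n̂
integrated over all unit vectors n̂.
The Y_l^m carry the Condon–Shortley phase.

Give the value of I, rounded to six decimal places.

m-sum 0 ✓  L=10 even ✓  3≤5≤5 ✓
Π(2lᵢ+1) = 9×3×11 = 297
triangle coeff Δ(4,1,5) = 1/495
Σ_t [0,0]: t=0:+1/576 = 1/576
(3j)²=5/99 [(4 1 5; 0 0 0)], sign=-1
Σ_t [0,0]: t=0:+1/5040 = 1/5040
(3j)²=16/495 [(4 1 5; 3 0 -3)], sign=+1
⇒ 4πI² = 16/33
I = (-1)√(16/33/(4π)) = -0.19642560

-0.196426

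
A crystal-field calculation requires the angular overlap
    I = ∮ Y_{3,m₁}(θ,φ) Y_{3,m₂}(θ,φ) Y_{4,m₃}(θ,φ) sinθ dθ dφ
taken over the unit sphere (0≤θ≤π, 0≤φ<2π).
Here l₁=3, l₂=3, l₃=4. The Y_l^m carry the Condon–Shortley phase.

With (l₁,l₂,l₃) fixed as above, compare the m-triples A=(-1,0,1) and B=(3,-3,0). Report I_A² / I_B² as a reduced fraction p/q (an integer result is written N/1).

5/3

Same 3,3,4: normalisation and zero-m 3j drop out of the ratio.
A: Δ: 2! 4! 4! / 11! → 1/34650; sum: t=0:+1/288 t=1:−1/24 t=2:+1/48 = -5/288; 3j²(3 3 4; -1 0 1) = Δ·Π!·Σ² = 5/462  (sign +1)
B: Δ: 2! 4! 4! / 11! → 1/34650; sum: t=0:+1/1152 = 1/1152; 3j²(3 3 4; 3 -3 0) = Δ·Π!·Σ² = 1/154  (sign +1)
I_A²/I_B² = (5/462)/(1/154) = 5/3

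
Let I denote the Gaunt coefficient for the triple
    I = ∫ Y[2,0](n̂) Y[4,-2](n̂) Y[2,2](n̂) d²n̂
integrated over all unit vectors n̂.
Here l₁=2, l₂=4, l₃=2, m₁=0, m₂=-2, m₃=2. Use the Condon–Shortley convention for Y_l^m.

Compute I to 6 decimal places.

0.156078

Checks pass: Σm=0; 8 even; l₃=2∈[2,6].
(2·2+1)(2·4+1)(2·2+1) = 225
Δ: 4! 0! 4! / 9! → 1/630
sum: t=2:+1/16 = 1/16
3j²(2 4 2; 0 0 0) = Δ·Π!·Σ² = 2/35  (sign +1)
sum: t=2:+1/96 = 1/96
3j²(2 4 2; 0 -2 2) = Δ·Π!·Σ² = 1/42  (sign +1)
combine: 4πI² = 225·2/35·1/42 = 15/49
take √, sign +1: I = 0.15607835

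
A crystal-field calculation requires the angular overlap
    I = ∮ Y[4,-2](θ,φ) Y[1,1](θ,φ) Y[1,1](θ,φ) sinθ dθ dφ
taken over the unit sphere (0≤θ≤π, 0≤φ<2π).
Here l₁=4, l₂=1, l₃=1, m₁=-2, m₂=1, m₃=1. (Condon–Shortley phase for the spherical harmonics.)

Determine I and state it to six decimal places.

triangle: need 3≤l₃≤5, have 1; I=0

0.000000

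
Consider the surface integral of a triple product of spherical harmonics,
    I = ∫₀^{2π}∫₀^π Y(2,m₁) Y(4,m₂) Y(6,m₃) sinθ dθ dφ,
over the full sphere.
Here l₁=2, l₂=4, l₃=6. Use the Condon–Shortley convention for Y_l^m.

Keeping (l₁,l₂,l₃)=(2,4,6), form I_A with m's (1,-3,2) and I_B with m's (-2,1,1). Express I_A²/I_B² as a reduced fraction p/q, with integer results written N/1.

l's match ⇒ only the (l;m) 3-j factors differ between A and B.
A: triangle coeff Δ(2,4,6) = 1/6435; Σ_t [0,0]: t=0:+1/30240 = 1/30240; (3j)²=32/6435 [(2 4 6; 1 -3 2)], sign=+1
B: triangle coeff Δ(2,4,6) = 1/6435; Σ_t [0,0]: t=0:+1/17280 = 1/17280; (3j)²=7/1287 [(2 4 6; -2 1 1)], sign=-1
I_A²/I_B² = (32/6435)/(7/1287) = 32/35

32/35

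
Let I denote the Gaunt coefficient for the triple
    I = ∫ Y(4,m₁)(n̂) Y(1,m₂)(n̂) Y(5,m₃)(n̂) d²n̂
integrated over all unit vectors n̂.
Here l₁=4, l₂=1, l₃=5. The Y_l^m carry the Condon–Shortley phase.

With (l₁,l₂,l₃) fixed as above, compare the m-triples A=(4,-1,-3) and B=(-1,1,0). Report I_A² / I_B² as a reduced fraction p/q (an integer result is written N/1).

l's match ⇒ only the (l;m) 3-j factors differ between A and B.
A: triangle coeff Δ(4,1,5) = 1/495; Σ_t [0,0]: t=0:+1/80640 = 1/80640; (3j)²=1/495 [(4 1 5; 4 -1 -3)], sign=+1
B: triangle coeff Δ(4,1,5) = 1/495; Σ_t [0,0]: t=0:+1/1440 = 1/1440; (3j)²=2/99 [(4 1 5; -1 1 0)], sign=-1
I_A²/I_B² = (1/495)/(2/99) = 1/10

1/10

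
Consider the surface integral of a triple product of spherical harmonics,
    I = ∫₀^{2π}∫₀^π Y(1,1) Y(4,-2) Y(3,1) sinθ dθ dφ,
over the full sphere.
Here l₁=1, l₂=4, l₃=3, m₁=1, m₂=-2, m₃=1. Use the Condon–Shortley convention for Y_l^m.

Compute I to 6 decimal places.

0.238414

Rules hold: Σm=0, L=8 even, 3≤3≤5.
N = 3·9·7 = 189
Δ = 2!·0!·6!/9! = 1/252
Racah Σ t=1..1: t=1:−1/36 = -1/36
⇒ 3j(1 4 3; 0 0 0)² = 4/63, sgn +1
Racah Σ t=0..0: t=0:+1/96 = 1/96
⇒ 3j(1 4 3; 1 -2 1)² = 5/84, sgn +1
4πI² = N·(3j₀)²·(3jₘ)² = 5/7
I = +1·√(0.714286/4π) = 0.23841361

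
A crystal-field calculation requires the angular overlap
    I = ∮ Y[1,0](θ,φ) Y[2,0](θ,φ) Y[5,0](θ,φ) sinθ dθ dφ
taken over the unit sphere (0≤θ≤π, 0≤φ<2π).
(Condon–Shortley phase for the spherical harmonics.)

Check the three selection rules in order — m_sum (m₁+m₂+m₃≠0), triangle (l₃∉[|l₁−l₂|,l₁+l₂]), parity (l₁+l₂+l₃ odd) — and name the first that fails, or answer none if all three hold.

triangle

Σmᵢ = 0  ✓
l₃∈[|l₁−l₂|,l₁+l₂]=[1,3], have l₃=5  ✗
Σlᵢ = 8 ⇒ even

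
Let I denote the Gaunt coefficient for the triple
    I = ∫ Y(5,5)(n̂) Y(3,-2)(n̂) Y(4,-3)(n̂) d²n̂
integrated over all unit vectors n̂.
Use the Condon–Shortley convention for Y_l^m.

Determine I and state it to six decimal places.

Rules hold: Σm=0, L=12 even, 2≤4≤8.
N = 11·7·9 = 693
Δ = 4!·6!·2!/13! = 1/180180
Racah Σ t=1..3: t=1:−1/576 t=2:+1/144 t=3:−1/576 = 1/288
⇒ 3j(5 3 4; 0 0 0)² = 20/1001, sgn +1
Racah Σ t=0..0: t=0:+1/17280 = 1/17280
⇒ 3j(5 3 4; 5 -2 -3)² = 35/858, sgn -1
4πI² = N·(3j₀)²·(3jₘ)² = 1050/1859
I = -1·√(0.56482/4π) = -0.21200691

-0.212007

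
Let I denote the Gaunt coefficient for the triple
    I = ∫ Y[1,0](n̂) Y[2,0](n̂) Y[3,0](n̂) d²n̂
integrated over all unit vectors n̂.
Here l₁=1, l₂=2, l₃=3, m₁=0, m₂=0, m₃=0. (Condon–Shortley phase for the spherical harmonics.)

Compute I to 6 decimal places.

0.247767

Checks pass: Σm=0; 6 even; l₃=3∈[1,3].
(2·1+1)(2·2+1)(2·3+1) = 105
Δ: 0! 2! 4! / 7! → 1/105
sum: t=0:+1/4 = 1/4
3j²(1 2 3; 0 0 0) = Δ·Π!·Σ² = 3/35  (sign -1)
(m-triple is (0,0,0) — same symbol as above.)
combine: 4πI² = 105·3/35·3/35 = 27/35
take √, sign +1: I = 0.24776670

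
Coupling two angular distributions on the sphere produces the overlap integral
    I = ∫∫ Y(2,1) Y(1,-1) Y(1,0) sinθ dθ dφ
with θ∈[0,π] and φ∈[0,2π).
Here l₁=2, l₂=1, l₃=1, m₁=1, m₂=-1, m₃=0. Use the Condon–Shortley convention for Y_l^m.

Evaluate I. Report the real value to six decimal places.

Checks pass: Σm=0; 4 even; l₃=1∈[1,3].
(2·2+1)(2·1+1)(2·1+1) = 45
Δ: 2! 2! 0! / 5! → 1/30
sum: t=1:−1/1 = -1/1
3j²(2 1 1; 0 0 0) = Δ·Π!·Σ² = 2/15  (sign +1)
sum: t=0:+1/2 = 1/2
3j²(2 1 1; 1 -1 0) = Δ·Π!·Σ² = 1/10  (sign -1)
combine: 4πI² = 45·2/15·1/10 = 3/5
take √, sign -1: I = -0.21850969

-0.218510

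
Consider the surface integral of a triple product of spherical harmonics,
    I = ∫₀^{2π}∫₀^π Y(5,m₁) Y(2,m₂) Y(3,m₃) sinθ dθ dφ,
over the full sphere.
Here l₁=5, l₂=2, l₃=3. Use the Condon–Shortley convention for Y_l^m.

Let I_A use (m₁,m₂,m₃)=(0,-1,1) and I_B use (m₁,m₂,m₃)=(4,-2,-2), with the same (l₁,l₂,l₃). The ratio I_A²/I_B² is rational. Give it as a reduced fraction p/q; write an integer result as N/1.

Same 5,2,3: normalisation and zero-m 3j drop out of the ratio.
A: Δ: 4! 6! 0! / 11! → 1/2310; sum: t=1:−1/288 = -1/288; 3j²(5 2 3; 0 -1 1) = Δ·Π!·Σ² = 5/231  (sign -1)
B: Δ: 4! 6! 0! / 11! → 1/2310; sum: t=0:+1/2880 = 1/2880; 3j²(5 2 3; 4 -2 -2) = Δ·Π!·Σ² = 3/55  (sign -1)
I_A²/I_B² = (5/231)/(3/55) = 25/63

25/63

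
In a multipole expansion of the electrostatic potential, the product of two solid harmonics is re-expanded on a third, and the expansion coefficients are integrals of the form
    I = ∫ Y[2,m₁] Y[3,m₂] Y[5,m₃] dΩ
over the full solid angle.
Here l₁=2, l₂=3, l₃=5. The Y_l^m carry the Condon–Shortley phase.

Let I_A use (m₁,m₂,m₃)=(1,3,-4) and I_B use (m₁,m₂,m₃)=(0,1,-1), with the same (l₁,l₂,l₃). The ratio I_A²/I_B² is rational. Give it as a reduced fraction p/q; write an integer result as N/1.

14/15

l's match ⇒ only the (l;m) 3-j factors differ between A and B.
A: triangle coeff Δ(2,3,5) = 1/2310; Σ_t [0,0]: t=0:+1/4320 = 1/4320; (3j)²=2/55 [(2 3 5; 1 3 -4)], sign=-1
B: triangle coeff Δ(2,3,5) = 1/2310; Σ_t [0,0]: t=0:+1/192 = 1/192; (3j)²=3/77 [(2 3 5; 0 1 -1)], sign=+1
I_A²/I_B² = (2/55)/(3/77) = 14/15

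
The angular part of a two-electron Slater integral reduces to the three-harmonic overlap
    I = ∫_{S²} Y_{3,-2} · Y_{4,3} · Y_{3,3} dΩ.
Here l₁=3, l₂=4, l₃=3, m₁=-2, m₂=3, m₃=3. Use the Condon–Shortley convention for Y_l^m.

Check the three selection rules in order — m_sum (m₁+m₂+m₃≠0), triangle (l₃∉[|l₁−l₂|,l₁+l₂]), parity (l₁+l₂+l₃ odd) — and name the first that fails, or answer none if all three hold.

azimuthal sum: -2 + 3 + 3 = 4  ✗
1 ≤ 3 ≤ 7 (triangle on l)
L = 3 + 4 + 3 = 10 (even)

m_sum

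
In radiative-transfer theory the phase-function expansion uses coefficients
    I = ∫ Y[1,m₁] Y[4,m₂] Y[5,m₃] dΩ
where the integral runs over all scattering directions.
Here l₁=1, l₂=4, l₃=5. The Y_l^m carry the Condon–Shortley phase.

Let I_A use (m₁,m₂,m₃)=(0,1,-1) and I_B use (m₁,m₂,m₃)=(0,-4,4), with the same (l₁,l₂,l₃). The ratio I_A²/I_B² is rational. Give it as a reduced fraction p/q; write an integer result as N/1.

Same 1,4,5: normalisation and zero-m 3j drop out of the ratio.
A: Δ: 0! 2! 8! / 11! → 1/495; sum: t=0:+1/720 = 1/720; 3j²(1 4 5; 0 1 -1) = Δ·Π!·Σ² = 8/165  (sign +1)
B: Δ: 0! 2! 8! / 11! → 1/495; sum: t=0:+1/40320 = 1/40320; 3j²(1 4 5; 0 -4 4) = Δ·Π!·Σ² = 1/55  (sign -1)
I_A²/I_B² = (8/165)/(1/55) = 8/3

8/3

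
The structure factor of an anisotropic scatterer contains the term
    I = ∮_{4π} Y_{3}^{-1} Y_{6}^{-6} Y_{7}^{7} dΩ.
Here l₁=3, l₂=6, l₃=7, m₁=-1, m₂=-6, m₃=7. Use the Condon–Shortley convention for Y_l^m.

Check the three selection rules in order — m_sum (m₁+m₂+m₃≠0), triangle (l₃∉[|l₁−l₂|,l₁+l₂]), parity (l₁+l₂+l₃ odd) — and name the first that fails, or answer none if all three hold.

none

m₁+m₂+m₃ = -1 − 6 + 7 = 0  ✓
triangle: |3−6|=3 ≤ l₃=7 ≤ 3+6=9  ✓
parity: l₁+l₂+l₃ = 16 is even  ✓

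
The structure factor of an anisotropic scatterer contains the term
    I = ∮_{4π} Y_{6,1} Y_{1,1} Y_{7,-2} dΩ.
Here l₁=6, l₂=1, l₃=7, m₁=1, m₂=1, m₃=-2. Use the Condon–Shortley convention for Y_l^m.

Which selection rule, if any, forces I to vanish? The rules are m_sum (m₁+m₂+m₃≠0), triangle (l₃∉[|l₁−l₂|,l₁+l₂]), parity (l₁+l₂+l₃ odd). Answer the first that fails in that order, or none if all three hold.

Σmᵢ = 0  ✓
l₃∈[|l₁−l₂|,l₁+l₂]=[5,7], have l₃=7  ✓
Σlᵢ = 14 ⇒ even  ✓

none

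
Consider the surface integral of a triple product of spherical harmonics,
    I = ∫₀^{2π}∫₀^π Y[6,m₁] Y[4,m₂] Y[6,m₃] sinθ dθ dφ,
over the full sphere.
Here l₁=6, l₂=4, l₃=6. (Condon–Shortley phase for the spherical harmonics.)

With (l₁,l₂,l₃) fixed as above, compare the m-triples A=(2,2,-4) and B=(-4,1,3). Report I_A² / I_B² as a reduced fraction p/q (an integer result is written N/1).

Shared (l₁,l₂,l₃)=(6,4,6): N and (l;000)² cancel in I_A²/I_B².
A: Δ = 4!·8!·4!/17! = 1/15315300; Racah Σ t=2..4: t=2:+1/138240 t=3:−1/181440 t=4:+1/3870720 = 23/11612160; ⇒ 3j(6 4 6; 2 2 -4)² = 529/204204, sgn +1
B: Δ = 4!·8!·4!/17! = 1/15315300; Racah Σ t=2..4: t=2:+1/967680 t=3:−1/120960 t=4:+1/207360 = -1/414720; ⇒ 3j(6 4 6; -4 1 3)² = 21/4862, sgn +1
I_A²/I_B² = (529/204204)/(21/4862) = 529/882

529/882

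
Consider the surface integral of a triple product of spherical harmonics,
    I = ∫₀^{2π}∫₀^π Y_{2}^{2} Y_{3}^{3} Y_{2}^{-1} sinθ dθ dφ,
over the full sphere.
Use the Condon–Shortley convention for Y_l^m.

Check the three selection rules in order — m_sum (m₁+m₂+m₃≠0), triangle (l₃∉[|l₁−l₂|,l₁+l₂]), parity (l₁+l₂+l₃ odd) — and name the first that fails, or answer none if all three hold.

m_sum

azimuthal sum: 2 + 3 − 1 = 4  ✗
1 ≤ 2 ≤ 5 (triangle on l)
L = 2 + 3 + 2 = 7 (odd)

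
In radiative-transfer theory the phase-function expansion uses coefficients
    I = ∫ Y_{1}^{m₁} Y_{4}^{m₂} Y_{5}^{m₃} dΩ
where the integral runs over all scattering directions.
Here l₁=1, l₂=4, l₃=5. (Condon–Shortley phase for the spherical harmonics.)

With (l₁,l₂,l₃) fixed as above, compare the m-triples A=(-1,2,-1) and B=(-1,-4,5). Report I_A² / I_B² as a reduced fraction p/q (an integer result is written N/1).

2/15

l's match ⇒ only the (l;m) 3-j factors differ between A and B.
A: triangle coeff Δ(1,4,5) = 1/495; Σ_t [0,0]: t=0:+1/2880 = 1/2880; (3j)²=2/165 [(1 4 5; -1 2 -1)], sign=+1
B: triangle coeff Δ(1,4,5) = 1/495; Σ_t [0,0]: t=0:+1/80640 = 1/80640; (3j)²=1/11 [(1 4 5; -1 -4 5)], sign=+1
I_A²/I_B² = (2/165)/(1/11) = 2/15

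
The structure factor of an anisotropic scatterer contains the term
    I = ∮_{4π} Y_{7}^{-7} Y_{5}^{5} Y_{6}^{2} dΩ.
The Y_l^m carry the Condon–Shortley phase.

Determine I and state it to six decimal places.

Rules hold: Σm=0, L=18 even, 2≤6≤12.
N = 15·11·13 = 2145
Δ = 6!·8!·4!/19! = 1/174594420
Racah Σ t=1..5: t=1:−1/4147200 t=2:+1/207360 t=3:−1/82944 t=4:+1/207360 t=5:−1/4147200 = -1/345600
⇒ 3j(7 5 6; 0 0 0)² = 420/46189, sgn -1
Racah Σ t=6..6: t=6:+1/696729600 = 1/696729600
⇒ 3j(7 5 6; -7 5 2)² = 7/1938, sgn +1
4πI² = N·(3j₀)²·(3jₘ)² = 7350/104329
I = -1·√(0.0704502/4π) = -0.07487489

-0.074875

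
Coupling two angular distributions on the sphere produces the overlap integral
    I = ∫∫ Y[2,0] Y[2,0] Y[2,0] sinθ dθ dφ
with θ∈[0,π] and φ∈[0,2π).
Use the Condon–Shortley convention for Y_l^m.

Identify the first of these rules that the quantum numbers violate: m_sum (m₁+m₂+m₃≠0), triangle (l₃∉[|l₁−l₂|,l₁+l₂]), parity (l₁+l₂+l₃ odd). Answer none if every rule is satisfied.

none

Σmᵢ = 0  ✓
l₃∈[|l₁−l₂|,l₁+l₂]=[0,4], have l₃=2  ✓
Σlᵢ = 6 ⇒ even  ✓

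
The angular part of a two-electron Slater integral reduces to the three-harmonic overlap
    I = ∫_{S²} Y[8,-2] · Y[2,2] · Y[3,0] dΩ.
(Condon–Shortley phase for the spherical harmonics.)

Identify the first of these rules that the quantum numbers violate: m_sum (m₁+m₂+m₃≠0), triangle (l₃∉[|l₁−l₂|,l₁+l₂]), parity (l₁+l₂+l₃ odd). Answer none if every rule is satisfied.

azimuthal sum: -2 + 2 + 0 = 0  ✓
6 ≤ 3 ≤ 10 (triangle on l)  ✗
L = 8 + 2 + 3 = 13 (odd)

triangle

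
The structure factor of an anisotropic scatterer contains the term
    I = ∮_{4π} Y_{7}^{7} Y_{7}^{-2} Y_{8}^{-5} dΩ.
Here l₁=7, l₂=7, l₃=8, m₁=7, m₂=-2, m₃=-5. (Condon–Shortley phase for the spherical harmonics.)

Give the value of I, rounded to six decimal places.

0.164391

Checks pass: Σm=0; 22 even; l₃=8∈[0,14].
(2·7+1)(2·7+1)(2·8+1) = 3825
Δ: 6! 8! 8! / 23! → 1/22086194130
sum: t=0:+1/18289152000 t=1:−1/248832000 t=2:+1/24883200 t=3:−1/11943936 t=4:+1/24883200 t=5:−1/248832000 t=6:+1/18289152000 = -11/975421440
3j²(7 7 8; 0 0 0) = Δ·Π!·Σ² = 1750/289731  (sign -1)
sum: t=0:+1/20901888000 = 1/20901888000
3j²(7 7 8; 7 -2 -5) = Δ·Π!·Σ² = 546/37145  (sign -1)
combine: 4πI² = 3825·1750/289731·546/37145 = 1102500/3246473
take √, sign +1: I = 0.16439116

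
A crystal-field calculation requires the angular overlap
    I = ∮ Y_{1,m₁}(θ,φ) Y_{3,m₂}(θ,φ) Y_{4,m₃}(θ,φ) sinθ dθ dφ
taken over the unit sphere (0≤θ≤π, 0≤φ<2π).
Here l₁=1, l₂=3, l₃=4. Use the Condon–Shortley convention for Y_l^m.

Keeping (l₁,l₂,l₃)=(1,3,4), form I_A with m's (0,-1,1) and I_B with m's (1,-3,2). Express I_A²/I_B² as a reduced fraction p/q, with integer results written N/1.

15/1

Same 1,3,4: normalisation and zero-m 3j drop out of the ratio.
A: Δ: 0! 2! 6! / 9! → 1/252; sum: t=0:+1/48 = 1/48; 3j²(1 3 4; 0 -1 1) = Δ·Π!·Σ² = 5/84  (sign -1)
B: Δ: 0! 2! 6! / 9! → 1/252; sum: t=0:+1/1440 = 1/1440; 3j²(1 3 4; 1 -3 2) = Δ·Π!·Σ² = 1/252  (sign +1)
I_A²/I_B² = (5/84)/(1/252) = 15/1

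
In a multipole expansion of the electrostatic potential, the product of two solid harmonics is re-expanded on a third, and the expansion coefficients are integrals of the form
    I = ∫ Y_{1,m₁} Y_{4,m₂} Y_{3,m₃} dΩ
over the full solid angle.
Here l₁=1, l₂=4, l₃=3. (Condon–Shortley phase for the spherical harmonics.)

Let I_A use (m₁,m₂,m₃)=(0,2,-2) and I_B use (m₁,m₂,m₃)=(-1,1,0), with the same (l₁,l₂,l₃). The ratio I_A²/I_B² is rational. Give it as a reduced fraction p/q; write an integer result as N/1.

6/5

Shared (l₁,l₂,l₃)=(1,4,3): N and (l;000)² cancel in I_A²/I_B².
A: Δ = 2!·0!·6!/9! = 1/252; Racah Σ t=1..1: t=1:−1/120 = -1/120; ⇒ 3j(1 4 3; 0 2 -2)² = 1/21, sgn +1
B: Δ = 2!·0!·6!/9! = 1/252; Racah Σ t=2..2: t=2:+1/72 = 1/72; ⇒ 3j(1 4 3; -1 1 0)² = 5/126, sgn -1
I_A²/I_B² = (1/21)/(5/126) = 6/5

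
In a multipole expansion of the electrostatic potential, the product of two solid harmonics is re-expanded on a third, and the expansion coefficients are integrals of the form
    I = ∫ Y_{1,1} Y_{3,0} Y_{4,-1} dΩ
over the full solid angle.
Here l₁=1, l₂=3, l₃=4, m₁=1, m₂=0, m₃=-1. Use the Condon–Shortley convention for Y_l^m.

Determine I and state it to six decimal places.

-0.194664

Checks pass: Σm=0; 8 even; l₃=4∈[2,4].
(2·1+1)(2·3+1)(2·4+1) = 189
Δ: 0! 2! 6! / 9! → 1/252
sum: t=0:+1/36 = 1/36
3j²(1 3 4; 0 0 0) = Δ·Π!·Σ² = 4/63  (sign +1)
sum: t=0:+1/72 = 1/72
3j²(1 3 4; 1 0 -1) = Δ·Π!·Σ² = 5/126  (sign -1)
combine: 4πI² = 189·4/63·5/126 = 10/21
take √, sign -1: I = -0.19466390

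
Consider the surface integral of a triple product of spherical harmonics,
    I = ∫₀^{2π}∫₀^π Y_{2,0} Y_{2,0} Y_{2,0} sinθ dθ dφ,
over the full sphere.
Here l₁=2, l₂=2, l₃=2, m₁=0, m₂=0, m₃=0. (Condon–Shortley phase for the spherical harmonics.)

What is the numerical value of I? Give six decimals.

0.180224

Rules hold: Σm=0, L=6 even, 0≤2≤4.
N = 5·5·5 = 125
Δ = 2!·2!·2!/7! = 1/630
Racah Σ t=0..2: t=0:+1/8 t=1:−1/1 t=2:+1/8 = -3/4
⇒ 3j(2 2 2; 0 0 0)² = 2/35, sgn -1
(m-triple is (0,0,0) — same symbol as above.)
4πI² = N·(3j₀)²·(3jₘ)² = 20/49
I = +1·√(0.408163/4π) = 0.18022375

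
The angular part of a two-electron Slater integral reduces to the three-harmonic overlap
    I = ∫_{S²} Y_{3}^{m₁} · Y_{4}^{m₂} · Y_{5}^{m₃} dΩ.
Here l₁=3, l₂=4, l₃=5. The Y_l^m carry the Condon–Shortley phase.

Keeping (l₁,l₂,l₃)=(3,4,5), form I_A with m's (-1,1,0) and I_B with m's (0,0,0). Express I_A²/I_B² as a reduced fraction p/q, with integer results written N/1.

l's match ⇒ only the (l;m) 3-j factors differ between A and B.
A: triangle coeff Δ(3,4,5) = 1/180180; Σ_t [0,2]: t=0:+1/5760 t=1:−1/288 t=2:+1/288 = 1/5760; (3j)²=1/12012 [(3 4 5; -1 1 0)], sign=-1
B: triangle coeff Δ(3,4,5) = 1/180180; Σ_t [0,2]: t=0:+1/576 t=1:−1/144 t=2:+1/576 = -1/288; (3j)²=20/1001 [(3 4 5; 0 0 0)], sign=+1
I_A²/I_B² = (1/12012)/(20/1001) = 1/240

1/240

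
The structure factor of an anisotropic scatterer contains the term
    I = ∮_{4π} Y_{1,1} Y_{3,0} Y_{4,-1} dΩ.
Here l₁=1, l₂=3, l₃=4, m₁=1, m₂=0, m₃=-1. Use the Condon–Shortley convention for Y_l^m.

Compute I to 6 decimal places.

-0.194664

Rules hold: Σm=0, L=8 even, 2≤4≤4.
N = 3·7·9 = 189
Δ = 0!·2!·6!/9! = 1/252
Racah Σ t=0..0: t=0:+1/36 = 1/36
⇒ 3j(1 3 4; 0 0 0)² = 4/63, sgn +1
Racah Σ t=0..0: t=0:+1/72 = 1/72
⇒ 3j(1 3 4; 1 0 -1)² = 5/126, sgn -1
4πI² = N·(3j₀)²·(3jₘ)² = 10/21
I = -1·√(0.47619/4π) = -0.19466390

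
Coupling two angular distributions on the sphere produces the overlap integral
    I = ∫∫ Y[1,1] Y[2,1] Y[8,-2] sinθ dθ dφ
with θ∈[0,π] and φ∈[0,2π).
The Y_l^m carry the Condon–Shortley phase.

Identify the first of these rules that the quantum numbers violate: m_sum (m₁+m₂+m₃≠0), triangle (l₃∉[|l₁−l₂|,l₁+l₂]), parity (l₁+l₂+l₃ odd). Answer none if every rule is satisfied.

Σmᵢ = 0  ✓
l₃∈[|l₁−l₂|,l₁+l₂]=[1,3], have l₃=8  ✗
Σlᵢ = 11 ⇒ odd

triangle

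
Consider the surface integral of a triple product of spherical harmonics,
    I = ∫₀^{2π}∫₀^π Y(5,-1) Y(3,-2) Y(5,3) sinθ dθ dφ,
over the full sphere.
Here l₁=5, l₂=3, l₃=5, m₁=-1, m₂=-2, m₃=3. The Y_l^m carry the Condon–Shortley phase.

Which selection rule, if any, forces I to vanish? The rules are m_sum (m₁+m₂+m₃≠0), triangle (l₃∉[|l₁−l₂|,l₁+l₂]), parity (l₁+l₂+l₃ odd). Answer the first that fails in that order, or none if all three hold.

parity

azimuthal sum: -1 − 2 + 3 = 0  ✓
2 ≤ 5 ≤ 8 (triangle on l)  ✓
L = 5 + 3 + 5 = 13 (odd)  ✗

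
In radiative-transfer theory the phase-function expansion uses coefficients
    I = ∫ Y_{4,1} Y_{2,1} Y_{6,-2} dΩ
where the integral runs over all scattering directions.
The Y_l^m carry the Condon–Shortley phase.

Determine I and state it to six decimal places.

Checks pass: Σm=0; 12 even; l₃=6∈[2,6].
(2·4+1)(2·2+1)(2·6+1) = 585
Δ: 0! 8! 4! / 13! → 1/6435
sum: t=0:+1/2304 = 1/2304
3j²(4 2 6; 0 0 0) = Δ·Π!·Σ² = 5/143  (sign +1)
sum: t=0:+1/4320 = 1/4320
3j²(4 2 6; 1 1 -2) = Δ·Π!·Σ² = 224/6435  (sign +1)
combine: 4πI² = 585·5/143·224/6435 = 1120/1573
take √, sign +1: I = 0.23803440

0.238034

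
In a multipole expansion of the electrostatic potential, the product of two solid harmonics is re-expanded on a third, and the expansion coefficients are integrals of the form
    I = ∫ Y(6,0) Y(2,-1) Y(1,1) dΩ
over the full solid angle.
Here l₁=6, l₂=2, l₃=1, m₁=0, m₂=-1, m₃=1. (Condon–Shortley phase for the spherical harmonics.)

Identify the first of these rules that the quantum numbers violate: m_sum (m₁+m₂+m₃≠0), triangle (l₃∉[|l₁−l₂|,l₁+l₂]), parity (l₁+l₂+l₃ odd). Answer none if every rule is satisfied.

triangle

m₁+m₂+m₃ = 0 − 1 + 1 = 0  ✓
triangle: |6−2|=4 ≤ l₃=1 ≤ 6+2=8  ✗
parity: l₁+l₂+l₃ = 9 is odd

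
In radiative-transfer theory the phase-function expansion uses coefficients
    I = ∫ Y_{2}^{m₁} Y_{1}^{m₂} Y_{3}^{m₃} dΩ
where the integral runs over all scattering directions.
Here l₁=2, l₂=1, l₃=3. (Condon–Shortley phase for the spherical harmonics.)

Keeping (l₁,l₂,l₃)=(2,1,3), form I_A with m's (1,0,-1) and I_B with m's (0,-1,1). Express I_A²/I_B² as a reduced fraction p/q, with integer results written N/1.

4/3

l's match ⇒ only the (l;m) 3-j factors differ between A and B.
A: triangle coeff Δ(2,1,3) = 1/105; Σ_t [0,0]: t=0:+1/6 = 1/6; (3j)²=8/105 [(2 1 3; 1 0 -1)], sign=+1
B: triangle coeff Δ(2,1,3) = 1/105; Σ_t [0,0]: t=0:+1/8 = 1/8; (3j)²=2/35 [(2 1 3; 0 -1 1)], sign=+1
I_A²/I_B² = (8/105)/(2/35) = 4/3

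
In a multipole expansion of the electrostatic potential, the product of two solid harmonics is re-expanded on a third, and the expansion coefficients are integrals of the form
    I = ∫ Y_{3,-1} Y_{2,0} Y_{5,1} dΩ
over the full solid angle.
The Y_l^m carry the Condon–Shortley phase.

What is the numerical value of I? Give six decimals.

-0.227318

Rules hold: Σm=0, L=10 even, 1≤5≤5.
N = 7·5·11 = 385
Δ = 0!·6!·4!/11! = 1/2310
Racah Σ t=0..0: t=0:+1/144 = 1/144
⇒ 3j(3 2 5; 0 0 0)² = 10/231, sgn -1
Racah Σ t=0..0: t=0:+1/192 = 1/192
⇒ 3j(3 2 5; -1 0 1)² = 3/77, sgn +1
4πI² = N·(3j₀)²·(3jₘ)² = 50/77
I = -1·√(0.649351/4π) = -0.22731846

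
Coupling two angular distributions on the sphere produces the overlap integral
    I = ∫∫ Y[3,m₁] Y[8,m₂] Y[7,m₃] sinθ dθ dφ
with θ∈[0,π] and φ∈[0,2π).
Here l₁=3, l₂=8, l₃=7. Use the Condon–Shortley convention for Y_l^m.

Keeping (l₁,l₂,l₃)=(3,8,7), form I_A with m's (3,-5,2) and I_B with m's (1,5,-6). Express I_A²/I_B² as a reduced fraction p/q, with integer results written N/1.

l's match ⇒ only the (l;m) 3-j factors differ between A and B.
A: triangle coeff Δ(3,8,7) = 1/5290740; Σ_t [0,0]: t=0:+1/104509440 = 1/104509440; (3j)²=275/13566 [(3 8 7; 3 -5 2)], sign=-1
B: triangle coeff Δ(3,8,7) = 1/5290740; Σ_t [1,2]: t=1:−1/2874009600 t=2:+1/319334400 = 1/359251200; (3j)²=1664/101745 [(3 8 7; 1 5 -6)], sign=-1
I_A²/I_B² = (275/13566)/(1664/101745) = 4125/3328

4125/3328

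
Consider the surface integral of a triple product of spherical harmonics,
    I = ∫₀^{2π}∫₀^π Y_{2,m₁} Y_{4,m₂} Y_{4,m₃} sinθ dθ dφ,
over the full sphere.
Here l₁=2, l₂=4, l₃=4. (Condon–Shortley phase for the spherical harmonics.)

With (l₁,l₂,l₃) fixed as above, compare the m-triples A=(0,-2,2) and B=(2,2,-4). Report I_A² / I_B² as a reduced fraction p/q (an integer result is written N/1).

l's match ⇒ only the (l;m) 3-j factors differ between A and B.
A: triangle coeff Δ(2,4,4) = 1/13860; Σ_t [0,2]: t=0:+1/192 t=1:−1/120 t=2:+1/2880 = -1/360; (3j)²=16/3465 [(2 4 4; 0 -2 2)], sign=-1
B: triangle coeff Δ(2,4,4) = 1/13860; Σ_t [0,0]: t=0:+1/2880 = 1/2880; (3j)²=2/165 [(2 4 4; 2 2 -4)], sign=+1
I_A²/I_B² = (16/3465)/(2/165) = 8/21

8/21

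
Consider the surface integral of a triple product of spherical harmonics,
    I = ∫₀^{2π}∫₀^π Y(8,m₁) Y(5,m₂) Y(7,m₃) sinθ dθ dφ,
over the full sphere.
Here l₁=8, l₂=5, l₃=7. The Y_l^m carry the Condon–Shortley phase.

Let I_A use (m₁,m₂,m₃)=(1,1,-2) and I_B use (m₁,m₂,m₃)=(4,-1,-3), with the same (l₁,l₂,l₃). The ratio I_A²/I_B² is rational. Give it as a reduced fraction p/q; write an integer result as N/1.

l's match ⇒ only the (l;m) 3-j factors differ between A and B.
A: triangle coeff Δ(8,5,7) = 1/814773960; Σ_t [2,6]: t=2:+1/16588800 t=3:−1/3732480 t=4:+1/5806080 t=5:−1/58060800 t=6:+1/6270566400 = -47/895795200; (3j)²=15463/3325608 [(8 5 7; 1 1 -2)], sign=+1
B: triangle coeff Δ(8,5,7) = 1/814773960; Σ_t [0,4]: t=0:+1/298598400 t=1:−1/21772800 t=2:+1/15482880 t=3:−1/78382080 t=4:+1/4180377600 = 17/1791590400; (3j)²=17/8892 [(8 5 7; 4 -1 -3)], sign=+1
I_A²/I_B² = (15463/3325608)/(17/8892) = 15463/6358

15463/6358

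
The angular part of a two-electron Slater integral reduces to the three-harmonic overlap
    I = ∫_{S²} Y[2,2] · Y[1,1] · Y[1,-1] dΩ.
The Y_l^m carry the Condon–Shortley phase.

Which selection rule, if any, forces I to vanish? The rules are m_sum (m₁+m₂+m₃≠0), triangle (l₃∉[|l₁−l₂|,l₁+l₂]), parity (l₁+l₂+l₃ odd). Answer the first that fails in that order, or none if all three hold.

m_sum

m₁+m₂+m₃ = 2 + 1 − 1 = 2  ✗
triangle: |2−1|=1 ≤ l₃=1 ≤ 2+1=3
parity: l₁+l₂+l₃ = 4 is even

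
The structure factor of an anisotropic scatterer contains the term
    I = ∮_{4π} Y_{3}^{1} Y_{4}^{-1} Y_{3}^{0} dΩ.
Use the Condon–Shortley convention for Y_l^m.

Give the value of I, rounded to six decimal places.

-0.099323

m-sum 0 ✓  L=10 even ✓  1≤3≤7 ✓
Π(2lᵢ+1) = 7×9×7 = 441
triangle coeff Δ(3,4,3) = 1/34650
Σ_t [1,3]: t=1:−1/72 t=2:+1/16 t=3:−1/72 = 5/144
(3j)²=2/77 [(3 4 3; 0 0 0)], sign=-1
Σ_t [0,2]: t=0:+1/288 t=1:−1/24 t=2:+1/48 = -5/288
(3j)²=5/462 [(3 4 3; 1 -1 0)], sign=+1
⇒ 4πI² = 15/121
I = (-1)√(15/121/(4π)) = -0.09932258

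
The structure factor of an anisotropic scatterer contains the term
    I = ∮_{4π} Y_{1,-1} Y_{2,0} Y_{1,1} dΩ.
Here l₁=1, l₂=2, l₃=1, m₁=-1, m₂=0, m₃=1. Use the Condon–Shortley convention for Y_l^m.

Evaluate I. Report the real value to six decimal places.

m-sum 0 ✓  L=4 even ✓  1≤1≤3 ✓
Π(2lᵢ+1) = 3×5×3 = 45
triangle coeff Δ(1,2,1) = 1/30
Σ_t [1,1]: t=1:−1/1 = -1/1
(3j)²=2/15 [(1 2 1; 0 0 0)], sign=+1
Σ_t [2,2]: t=2:+1/4 = 1/4
(3j)²=1/30 [(1 2 1; -1 0 1)], sign=+1
⇒ 4πI² = 1/5
I = (+1)√(1/5/(4π)) = 0.12615663

0.126157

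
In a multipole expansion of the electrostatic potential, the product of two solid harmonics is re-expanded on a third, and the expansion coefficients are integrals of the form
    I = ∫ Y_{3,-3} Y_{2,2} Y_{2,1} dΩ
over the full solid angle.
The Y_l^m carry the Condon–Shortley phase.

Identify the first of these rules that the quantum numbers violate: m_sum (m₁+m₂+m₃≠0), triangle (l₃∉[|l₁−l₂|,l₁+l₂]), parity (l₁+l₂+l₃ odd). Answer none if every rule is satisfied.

m₁+m₂+m₃ = -3 + 2 + 1 = 0  ✓
triangle: |3−2|=1 ≤ l₃=2 ≤ 3+2=5  ✓
parity: l₁+l₂+l₃ = 7 is odd  ✗

parity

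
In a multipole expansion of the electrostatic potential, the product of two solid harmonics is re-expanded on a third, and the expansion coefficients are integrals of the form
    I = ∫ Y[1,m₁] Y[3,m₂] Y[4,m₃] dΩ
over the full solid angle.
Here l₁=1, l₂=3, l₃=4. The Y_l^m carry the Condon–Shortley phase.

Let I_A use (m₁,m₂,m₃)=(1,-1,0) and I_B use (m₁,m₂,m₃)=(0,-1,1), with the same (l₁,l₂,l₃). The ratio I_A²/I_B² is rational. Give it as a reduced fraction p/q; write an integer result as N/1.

2/5

l's match ⇒ only the (l;m) 3-j factors differ between A and B.
A: triangle coeff Δ(1,3,4) = 1/252; Σ_t [0,0]: t=0:+1/96 = 1/96; (3j)²=1/42 [(1 3 4; 1 -1 0)], sign=+1
B: triangle coeff Δ(1,3,4) = 1/252; Σ_t [0,0]: t=0:+1/48 = 1/48; (3j)²=5/84 [(1 3 4; 0 -1 1)], sign=-1
I_A²/I_B² = (1/42)/(5/84) = 2/5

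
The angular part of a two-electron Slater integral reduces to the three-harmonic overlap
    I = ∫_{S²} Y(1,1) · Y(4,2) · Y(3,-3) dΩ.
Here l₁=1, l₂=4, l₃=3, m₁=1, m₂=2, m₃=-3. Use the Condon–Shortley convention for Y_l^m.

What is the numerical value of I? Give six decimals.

0.061558

Checks pass: Σm=0; 8 even; l₃=3∈[3,5].
(2·1+1)(2·4+1)(2·3+1) = 189
Δ: 2! 0! 6! / 9! → 1/252
sum: t=1:−1/36 = -1/36
3j²(1 4 3; 0 0 0) = Δ·Π!·Σ² = 4/63  (sign +1)
sum: t=0:+1/1440 = 1/1440
3j²(1 4 3; 1 2 -3) = Δ·Π!·Σ² = 1/252  (sign +1)
combine: 4πI² = 189·4/63·1/252 = 1/21
take √, sign +1: I = 0.06155813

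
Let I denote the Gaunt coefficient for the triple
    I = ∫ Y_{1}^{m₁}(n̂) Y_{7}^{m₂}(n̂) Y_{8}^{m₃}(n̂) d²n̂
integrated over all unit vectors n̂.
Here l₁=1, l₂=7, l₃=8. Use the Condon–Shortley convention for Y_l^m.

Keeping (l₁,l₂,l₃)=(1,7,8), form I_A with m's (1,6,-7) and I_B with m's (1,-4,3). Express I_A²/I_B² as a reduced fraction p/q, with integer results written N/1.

Same 1,7,8: normalisation and zero-m 3j drop out of the ratio.
A: Δ: 0! 2! 14! / 17! → 1/2040; sum: t=0:+1/12454041600 = 1/12454041600; 3j²(1 7 8; 1 6 -7) = Δ·Π!·Σ² = 7/136  (sign -1)
B: Δ: 0! 2! 14! / 17! → 1/2040; sum: t=0:+1/479001600 = 1/479001600; 3j²(1 7 8; 1 -4 3) = Δ·Π!·Σ² = 1/204  (sign -1)
I_A²/I_B² = (7/136)/(1/204) = 21/2

21/2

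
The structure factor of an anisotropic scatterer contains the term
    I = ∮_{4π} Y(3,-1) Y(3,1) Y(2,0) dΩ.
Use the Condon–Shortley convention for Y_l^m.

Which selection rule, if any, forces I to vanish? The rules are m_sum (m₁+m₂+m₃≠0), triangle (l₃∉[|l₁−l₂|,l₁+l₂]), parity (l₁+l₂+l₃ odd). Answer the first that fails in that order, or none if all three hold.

none

Σmᵢ = 0  ✓
l₃∈[|l₁−l₂|,l₁+l₂]=[0,6], have l₃=2  ✓
Σlᵢ = 8 ⇒ even  ✓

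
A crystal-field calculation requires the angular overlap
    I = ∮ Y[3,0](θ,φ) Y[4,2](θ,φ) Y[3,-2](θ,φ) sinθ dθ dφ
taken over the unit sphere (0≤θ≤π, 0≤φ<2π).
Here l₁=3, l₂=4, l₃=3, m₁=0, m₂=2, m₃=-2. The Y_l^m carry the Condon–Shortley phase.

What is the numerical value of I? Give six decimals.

-0.044418

m-sum 0 ✓  L=10 even ✓  1≤3≤7 ✓
Π(2lᵢ+1) = 7×9×7 = 441
triangle coeff Δ(3,4,3) = 1/34650
Σ_t [1,3]: t=1:−1/72 t=2:+1/16 t=3:−1/72 = 5/144
(3j)²=2/77 [(3 4 3; 0 0 0)], sign=-1
Σ_t [2,3]: t=2:+1/96 t=3:−1/72 = -1/288
(3j)²=1/462 [(3 4 3; 0 2 -2)], sign=+1
⇒ 4πI² = 3/121
I = (-1)√(3/121/(4π)) = -0.04441841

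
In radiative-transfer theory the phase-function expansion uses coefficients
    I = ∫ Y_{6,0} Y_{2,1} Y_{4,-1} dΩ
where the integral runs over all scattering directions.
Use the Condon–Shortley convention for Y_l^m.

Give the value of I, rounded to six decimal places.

0.174223

m-sum 0 ✓  L=12 even ✓  4≤4≤8 ✓
Π(2lᵢ+1) = 13×5×9 = 585
triangle coeff Δ(6,2,4) = 1/6435
Σ_t [2,2]: t=2:+1/2304 = 1/2304
(3j)²=5/143 [(6 2 4; 0 0 0)], sign=+1
Σ_t [3,3]: t=3:−1/4320 = -1/4320
(3j)²=8/429 [(6 2 4; 0 1 -1)], sign=+1
⇒ 4πI² = 600/1573
I = (+1)√(600/1573/(4π)) = 0.17422334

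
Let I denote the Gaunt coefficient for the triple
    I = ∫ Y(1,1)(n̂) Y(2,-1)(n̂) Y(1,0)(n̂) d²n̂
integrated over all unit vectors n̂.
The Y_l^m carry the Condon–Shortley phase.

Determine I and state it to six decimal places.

Checks pass: Σm=0; 4 even; l₃=1∈[1,3].
(2·1+1)(2·2+1)(2·1+1) = 45
Δ: 2! 0! 2! / 5! → 1/30
sum: t=1:−1/1 = -1/1
3j²(1 2 1; 0 0 0) = Δ·Π!·Σ² = 2/15  (sign +1)
sum: t=0:+1/2 = 1/2
3j²(1 2 1; 1 -1 0) = Δ·Π!·Σ² = 1/10  (sign -1)
combine: 4πI² = 45·2/15·1/10 = 3/5
take √, sign -1: I = -0.21850969

-0.218510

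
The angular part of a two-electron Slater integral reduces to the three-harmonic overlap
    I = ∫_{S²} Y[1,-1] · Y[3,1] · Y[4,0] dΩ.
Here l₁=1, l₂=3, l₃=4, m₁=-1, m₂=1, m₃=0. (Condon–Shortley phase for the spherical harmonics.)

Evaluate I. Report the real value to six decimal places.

m-sum 0 ✓  L=8 even ✓  2≤4≤4 ✓
Π(2lᵢ+1) = 3×7×9 = 189
triangle coeff Δ(1,3,4) = 1/252
Σ_t [0,0]: t=0:+1/36 = 1/36
(3j)²=4/63 [(1 3 4; 0 0 0)], sign=+1
Σ_t [0,0]: t=0:+1/96 = 1/96
(3j)²=1/42 [(1 3 4; -1 1 0)], sign=+1
⇒ 4πI² = 2/7
I = (+1)√(2/7/(4π)) = 0.15078601

0.150786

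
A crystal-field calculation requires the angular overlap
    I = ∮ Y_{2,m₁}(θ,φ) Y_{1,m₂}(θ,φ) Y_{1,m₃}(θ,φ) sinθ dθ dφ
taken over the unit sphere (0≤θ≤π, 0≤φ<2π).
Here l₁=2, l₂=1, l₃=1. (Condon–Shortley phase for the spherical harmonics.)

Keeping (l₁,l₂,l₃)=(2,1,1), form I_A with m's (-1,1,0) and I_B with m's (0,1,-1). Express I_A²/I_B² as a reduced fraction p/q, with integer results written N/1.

Same 2,1,1: normalisation and zero-m 3j drop out of the ratio.
A: Δ: 2! 2! 0! / 5! → 1/30; sum: t=2:+1/2 = 1/2; 3j²(2 1 1; -1 1 0) = Δ·Π!·Σ² = 1/10  (sign -1)
B: Δ: 2! 2! 0! / 5! → 1/30; sum: t=2:+1/4 = 1/4; 3j²(2 1 1; 0 1 -1) = Δ·Π!·Σ² = 1/30  (sign +1)
I_A²/I_B² = (1/10)/(1/30) = 3/1

3/1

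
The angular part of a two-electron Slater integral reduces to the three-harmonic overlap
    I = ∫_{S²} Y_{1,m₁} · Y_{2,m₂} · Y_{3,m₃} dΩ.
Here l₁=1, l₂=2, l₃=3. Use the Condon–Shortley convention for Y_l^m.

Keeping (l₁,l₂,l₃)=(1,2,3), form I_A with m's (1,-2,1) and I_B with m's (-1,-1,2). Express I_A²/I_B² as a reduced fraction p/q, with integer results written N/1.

1/10

l's match ⇒ only the (l;m) 3-j factors differ between A and B.
A: triangle coeff Δ(1,2,3) = 1/105; Σ_t [0,0]: t=0:+1/48 = 1/48; (3j)²=1/105 [(1 2 3; 1 -2 1)], sign=+1
B: triangle coeff Δ(1,2,3) = 1/105; Σ_t [0,0]: t=0:+1/12 = 1/12; (3j)²=2/21 [(1 2 3; -1 -1 2)], sign=-1
I_A²/I_B² = (1/105)/(2/21) = 1/10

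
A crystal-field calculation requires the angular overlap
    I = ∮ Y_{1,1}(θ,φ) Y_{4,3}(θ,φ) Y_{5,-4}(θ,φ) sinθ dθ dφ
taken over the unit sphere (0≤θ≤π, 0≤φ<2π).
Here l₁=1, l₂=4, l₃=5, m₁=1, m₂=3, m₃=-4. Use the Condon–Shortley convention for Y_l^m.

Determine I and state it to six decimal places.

Checks pass: Σm=0; 10 even; l₃=5∈[3,5].
(2·1+1)(2·4+1)(2·5+1) = 297
Δ: 0! 2! 8! / 11! → 1/495
sum: t=0:+1/576 = 1/576
3j²(1 4 5; 0 0 0) = Δ·Π!·Σ² = 5/99  (sign -1)
sum: t=0:+1/10080 = 1/10080
3j²(1 4 5; 1 3 -4) = Δ·Π!·Σ² = 4/55  (sign -1)
combine: 4πI² = 297·5/99·4/55 = 12/11
take √, sign +1: I = 0.29463840

0.294638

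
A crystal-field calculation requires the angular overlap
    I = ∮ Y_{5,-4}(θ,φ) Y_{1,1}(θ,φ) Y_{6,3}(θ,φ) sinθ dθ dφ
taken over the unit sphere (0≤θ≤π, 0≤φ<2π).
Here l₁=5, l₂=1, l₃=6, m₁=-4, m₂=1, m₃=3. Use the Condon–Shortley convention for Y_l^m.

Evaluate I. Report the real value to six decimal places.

-0.070770

m-sum 0 ✓  L=12 even ✓  4≤6≤6 ✓
Π(2lᵢ+1) = 11×3×13 = 429
triangle coeff Δ(5,1,6) = 1/858
Σ_t [0,0]: t=0:+1/14400 = 1/14400
(3j)²=6/143 [(5 1 6; 0 0 0)], sign=+1
Σ_t [0,0]: t=0:+1/725760 = 1/725760
(3j)²=1/286 [(5 1 6; -4 1 3)], sign=-1
⇒ 4πI² = 9/143
I = (-1)√(9/143/(4π)) = -0.07076985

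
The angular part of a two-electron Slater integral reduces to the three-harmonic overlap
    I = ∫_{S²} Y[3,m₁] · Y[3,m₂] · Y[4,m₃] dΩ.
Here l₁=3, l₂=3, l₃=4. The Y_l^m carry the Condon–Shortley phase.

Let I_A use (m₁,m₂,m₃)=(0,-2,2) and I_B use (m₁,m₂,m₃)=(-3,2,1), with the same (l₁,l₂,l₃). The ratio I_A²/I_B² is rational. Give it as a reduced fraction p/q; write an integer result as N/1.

l's match ⇒ only the (l;m) 3-j factors differ between A and B.
A: triangle coeff Δ(3,3,4) = 1/34650; Σ_t [0,1]: t=0:+1/72 t=1:−1/96 = 1/288; (3j)²=1/462 [(3 3 4; 0 -2 2)], sign=+1
B: triangle coeff Δ(3,3,4) = 1/34650; Σ_t [2,2]: t=2:+1/288 = 1/288; (3j)²=5/231 [(3 3 4; -3 2 1)], sign=-1
I_A²/I_B² = (1/462)/(5/231) = 1/10

1/10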